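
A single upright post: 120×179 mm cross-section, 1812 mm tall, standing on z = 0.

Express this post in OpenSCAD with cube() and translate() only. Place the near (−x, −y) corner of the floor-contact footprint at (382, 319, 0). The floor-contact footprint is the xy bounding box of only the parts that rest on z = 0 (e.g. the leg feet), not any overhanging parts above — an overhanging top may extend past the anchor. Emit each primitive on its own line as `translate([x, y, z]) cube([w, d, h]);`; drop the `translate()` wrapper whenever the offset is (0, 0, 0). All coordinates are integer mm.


translate([382, 319, 0]) cube([120, 179, 1812]);


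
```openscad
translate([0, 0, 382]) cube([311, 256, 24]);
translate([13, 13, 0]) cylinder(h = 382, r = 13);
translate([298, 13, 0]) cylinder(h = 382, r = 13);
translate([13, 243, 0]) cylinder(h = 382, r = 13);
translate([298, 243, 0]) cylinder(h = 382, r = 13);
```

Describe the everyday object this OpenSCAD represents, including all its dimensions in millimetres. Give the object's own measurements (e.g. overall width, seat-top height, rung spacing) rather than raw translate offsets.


A simple wooden stool: a rectangular seat 311 mm (x) by 256 mm (y), 24 mm thick, top face at z = 406 mm, on four round legs, each 26 mm in diameter. The legs rest on z = 0, each leg's axis is inset half a diameter from the nearest pair of seat edges (so the leg's bounding box is flush with the corner).


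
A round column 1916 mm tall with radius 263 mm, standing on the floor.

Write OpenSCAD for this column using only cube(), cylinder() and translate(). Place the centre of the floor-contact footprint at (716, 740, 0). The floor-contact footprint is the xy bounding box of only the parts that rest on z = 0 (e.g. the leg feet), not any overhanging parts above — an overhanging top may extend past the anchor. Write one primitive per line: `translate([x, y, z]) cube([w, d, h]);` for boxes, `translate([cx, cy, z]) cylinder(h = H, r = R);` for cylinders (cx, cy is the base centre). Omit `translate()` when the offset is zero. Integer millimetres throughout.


translate([716, 740, 0]) cylinder(h = 1916, r = 263);


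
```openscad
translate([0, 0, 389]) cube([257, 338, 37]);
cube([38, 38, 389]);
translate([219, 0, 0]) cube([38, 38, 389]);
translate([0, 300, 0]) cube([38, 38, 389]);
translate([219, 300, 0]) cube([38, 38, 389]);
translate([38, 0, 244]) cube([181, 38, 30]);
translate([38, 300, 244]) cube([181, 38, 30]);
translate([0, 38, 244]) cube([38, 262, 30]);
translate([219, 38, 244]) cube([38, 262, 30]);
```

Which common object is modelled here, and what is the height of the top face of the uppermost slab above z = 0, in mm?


A stool. The seat height is 426 mm.

A 257×338×37 slab at z = 389 on four corner posts — a stool. The seat top is 389 + 37 = 426 mm.


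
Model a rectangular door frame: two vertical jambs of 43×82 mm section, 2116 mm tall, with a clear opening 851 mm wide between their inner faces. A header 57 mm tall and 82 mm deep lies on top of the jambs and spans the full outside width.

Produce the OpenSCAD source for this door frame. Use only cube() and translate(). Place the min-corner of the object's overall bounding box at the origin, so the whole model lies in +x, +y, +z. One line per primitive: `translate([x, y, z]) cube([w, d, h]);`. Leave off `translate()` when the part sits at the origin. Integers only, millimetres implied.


cube([43, 82, 2116]);
translate([894, 0, 0]) cube([43, 82, 2116]);
translate([0, 0, 2116]) cube([937, 82, 57]);


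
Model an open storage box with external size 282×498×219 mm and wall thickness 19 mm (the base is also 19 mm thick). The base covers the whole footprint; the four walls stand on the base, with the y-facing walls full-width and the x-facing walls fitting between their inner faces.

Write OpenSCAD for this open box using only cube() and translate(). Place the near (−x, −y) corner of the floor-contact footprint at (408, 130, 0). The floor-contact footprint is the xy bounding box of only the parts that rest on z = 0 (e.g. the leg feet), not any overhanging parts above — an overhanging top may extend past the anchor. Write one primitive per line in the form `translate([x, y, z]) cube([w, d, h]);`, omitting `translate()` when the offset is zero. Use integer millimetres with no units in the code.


translate([408, 130, 0]) cube([282, 498, 19]);
translate([408, 130, 19]) cube([282, 19, 200]);
translate([408, 609, 19]) cube([282, 19, 200]);
translate([408, 149, 19]) cube([19, 460, 200]);
translate([671, 149, 19]) cube([19, 460, 200]);


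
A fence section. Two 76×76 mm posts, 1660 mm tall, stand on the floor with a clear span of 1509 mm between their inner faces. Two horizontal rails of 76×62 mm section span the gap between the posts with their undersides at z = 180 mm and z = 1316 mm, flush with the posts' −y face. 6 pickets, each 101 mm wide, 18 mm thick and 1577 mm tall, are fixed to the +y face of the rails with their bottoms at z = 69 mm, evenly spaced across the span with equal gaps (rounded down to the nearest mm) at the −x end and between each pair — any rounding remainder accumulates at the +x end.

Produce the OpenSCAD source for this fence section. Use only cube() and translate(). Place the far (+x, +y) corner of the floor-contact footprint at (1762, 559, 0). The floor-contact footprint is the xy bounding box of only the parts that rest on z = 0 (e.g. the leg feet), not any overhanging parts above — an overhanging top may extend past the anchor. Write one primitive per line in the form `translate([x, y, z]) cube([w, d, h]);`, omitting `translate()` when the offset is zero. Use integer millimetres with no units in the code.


translate([101, 483, 0]) cube([76, 76, 1660]);
translate([1686, 483, 0]) cube([76, 76, 1660]);
translate([177, 483, 180]) cube([1509, 76, 62]);
translate([177, 483, 1316]) cube([1509, 76, 62]);
translate([306, 559, 69]) cube([101, 18, 1577]);
translate([536, 559, 69]) cube([101, 18, 1577]);
translate([766, 559, 69]) cube([101, 18, 1577]);
translate([996, 559, 69]) cube([101, 18, 1577]);
translate([1226, 559, 69]) cube([101, 18, 1577]);
translate([1456, 559, 69]) cube([101, 18, 1577]);


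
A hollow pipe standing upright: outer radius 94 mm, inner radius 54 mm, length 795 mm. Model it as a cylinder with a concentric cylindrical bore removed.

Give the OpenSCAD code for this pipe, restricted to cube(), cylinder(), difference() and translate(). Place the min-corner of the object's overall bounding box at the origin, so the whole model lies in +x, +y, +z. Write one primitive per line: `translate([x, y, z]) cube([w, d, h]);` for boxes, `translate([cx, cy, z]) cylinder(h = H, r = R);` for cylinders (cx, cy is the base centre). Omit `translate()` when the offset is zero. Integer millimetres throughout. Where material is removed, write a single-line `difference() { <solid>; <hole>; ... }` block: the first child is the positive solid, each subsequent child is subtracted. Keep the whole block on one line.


difference() { translate([94, 94, 0]) cylinder(h = 795, r = 94); translate([94, 94, 0]) cylinder(h = 795, r = 54); }


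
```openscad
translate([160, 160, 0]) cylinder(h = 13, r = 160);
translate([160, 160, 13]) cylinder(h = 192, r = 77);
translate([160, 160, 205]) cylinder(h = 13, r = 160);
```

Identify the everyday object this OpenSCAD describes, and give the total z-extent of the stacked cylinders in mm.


A spool. The overall height is 218 mm.

Three coaxial cylinders, large–small–large — a spool. Two 13 mm flanges and a 192 mm core give 13 + 192 + 13 = 218 mm.


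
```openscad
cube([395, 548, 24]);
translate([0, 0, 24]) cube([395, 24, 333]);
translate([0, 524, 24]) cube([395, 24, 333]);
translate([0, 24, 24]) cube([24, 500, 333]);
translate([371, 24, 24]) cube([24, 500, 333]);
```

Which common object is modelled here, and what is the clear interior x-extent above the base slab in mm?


An open box. The internal width is 347 mm.

A 395×548 base slab with four walls standing on it — an open box. The base is 395 mm wide and the walls are 24 mm thick, so the internal width is 395 − 2 × 24 = 347 mm.


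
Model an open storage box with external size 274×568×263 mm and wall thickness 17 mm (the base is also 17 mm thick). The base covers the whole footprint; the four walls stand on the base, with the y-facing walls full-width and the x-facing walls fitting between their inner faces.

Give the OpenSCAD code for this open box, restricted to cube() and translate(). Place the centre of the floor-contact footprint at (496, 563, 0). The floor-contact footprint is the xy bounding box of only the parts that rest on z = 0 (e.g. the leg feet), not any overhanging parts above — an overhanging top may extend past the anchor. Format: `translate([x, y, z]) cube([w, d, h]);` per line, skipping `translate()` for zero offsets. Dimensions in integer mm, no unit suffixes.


translate([359, 279, 0]) cube([274, 568, 17]);
translate([359, 279, 17]) cube([274, 17, 246]);
translate([359, 830, 17]) cube([274, 17, 246]);
translate([359, 296, 17]) cube([17, 534, 246]);
translate([616, 296, 17]) cube([17, 534, 246]);


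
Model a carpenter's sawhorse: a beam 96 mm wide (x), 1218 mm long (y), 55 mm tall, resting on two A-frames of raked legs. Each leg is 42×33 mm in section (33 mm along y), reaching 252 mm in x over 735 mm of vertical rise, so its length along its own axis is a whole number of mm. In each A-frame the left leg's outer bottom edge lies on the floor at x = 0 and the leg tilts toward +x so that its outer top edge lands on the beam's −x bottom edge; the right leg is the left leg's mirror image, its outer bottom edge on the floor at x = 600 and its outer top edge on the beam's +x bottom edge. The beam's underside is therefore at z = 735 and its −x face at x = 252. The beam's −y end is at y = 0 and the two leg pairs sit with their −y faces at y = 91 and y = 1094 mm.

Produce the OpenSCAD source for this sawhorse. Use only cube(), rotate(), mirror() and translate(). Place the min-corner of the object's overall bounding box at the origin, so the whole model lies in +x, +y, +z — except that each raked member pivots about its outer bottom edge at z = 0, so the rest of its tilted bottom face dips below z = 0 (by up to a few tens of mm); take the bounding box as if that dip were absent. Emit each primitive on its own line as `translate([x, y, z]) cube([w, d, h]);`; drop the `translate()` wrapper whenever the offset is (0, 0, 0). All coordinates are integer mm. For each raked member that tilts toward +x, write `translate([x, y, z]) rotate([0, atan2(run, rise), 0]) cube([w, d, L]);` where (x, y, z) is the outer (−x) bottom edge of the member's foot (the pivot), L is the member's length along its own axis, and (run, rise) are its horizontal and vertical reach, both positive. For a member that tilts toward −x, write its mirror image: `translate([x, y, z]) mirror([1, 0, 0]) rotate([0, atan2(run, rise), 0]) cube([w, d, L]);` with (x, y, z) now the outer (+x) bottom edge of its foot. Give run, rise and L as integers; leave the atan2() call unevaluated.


// leg length = √(252² + 735²) = 777
// right-leg outer foot x = 2·252 + 96 = 600
// beam min-corner = (252, 0, 735)
translate([252, 0, 735]) cube([96, 1218, 55]);
translate([0, 91, 0]) rotate([0, atan2(252, 735), 0]) cube([42, 33, 777]);
translate([600, 91, 0]) mirror([1, 0, 0]) rotate([0, atan2(252, 735), 0]) cube([42, 33, 777]);
translate([0, 1094, 0]) rotate([0, atan2(252, 735), 0]) cube([42, 33, 777]);
translate([600, 1094, 0]) mirror([1, 0, 0]) rotate([0, atan2(252, 735), 0]) cube([42, 33, 777]);


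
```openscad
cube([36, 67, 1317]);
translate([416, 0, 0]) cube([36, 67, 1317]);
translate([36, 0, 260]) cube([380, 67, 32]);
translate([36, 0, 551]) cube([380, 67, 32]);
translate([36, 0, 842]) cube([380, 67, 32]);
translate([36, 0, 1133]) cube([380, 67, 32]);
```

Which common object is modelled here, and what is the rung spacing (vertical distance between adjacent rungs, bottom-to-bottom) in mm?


A ladder. The rung spacing is 291 mm.

Two tall 36×67 posts with 4 short bars between them — a ladder. Adjacent rungs sit at z = 260 and z = 551, so the spacing is 551 − 260 = 291 mm.


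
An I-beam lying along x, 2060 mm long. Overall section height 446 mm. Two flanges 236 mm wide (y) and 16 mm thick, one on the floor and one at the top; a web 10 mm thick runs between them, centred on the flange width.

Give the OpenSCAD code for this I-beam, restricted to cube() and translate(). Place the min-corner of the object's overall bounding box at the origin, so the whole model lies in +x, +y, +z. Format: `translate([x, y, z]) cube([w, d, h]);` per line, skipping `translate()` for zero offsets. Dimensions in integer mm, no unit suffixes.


cube([2060, 236, 16]);
translate([0, 113, 16]) cube([2060, 10, 414]);
translate([0, 0, 430]) cube([2060, 236, 16]);


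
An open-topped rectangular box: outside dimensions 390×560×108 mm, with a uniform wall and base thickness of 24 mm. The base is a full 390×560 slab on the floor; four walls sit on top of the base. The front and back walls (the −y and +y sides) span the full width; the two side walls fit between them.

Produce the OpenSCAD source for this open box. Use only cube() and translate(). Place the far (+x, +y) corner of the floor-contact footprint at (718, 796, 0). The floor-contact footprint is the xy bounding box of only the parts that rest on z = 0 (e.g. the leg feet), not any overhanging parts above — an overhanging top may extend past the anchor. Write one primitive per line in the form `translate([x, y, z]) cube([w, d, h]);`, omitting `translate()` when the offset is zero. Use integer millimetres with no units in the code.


translate([328, 236, 0]) cube([390, 560, 24]);
translate([328, 236, 24]) cube([390, 24, 84]);
translate([328, 772, 24]) cube([390, 24, 84]);
translate([328, 260, 24]) cube([24, 512, 84]);
translate([694, 260, 24]) cube([24, 512, 84]);


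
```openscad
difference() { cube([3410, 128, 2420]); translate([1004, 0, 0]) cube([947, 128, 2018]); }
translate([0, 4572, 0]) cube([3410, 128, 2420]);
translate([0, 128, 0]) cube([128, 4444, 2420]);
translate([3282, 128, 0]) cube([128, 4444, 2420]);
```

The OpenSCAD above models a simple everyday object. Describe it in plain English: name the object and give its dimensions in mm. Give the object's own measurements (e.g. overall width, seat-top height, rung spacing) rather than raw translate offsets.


A single room: four walls, each 2420 mm tall and 128 mm thick, enclosing an outside footprint 3410×4700 mm (x × y), no floor or roof. The front and back walls (−y and +y sides) run the full x-width; the side walls fit between their inner faces. A door opening 947 mm wide and 2018 mm tall is cut through the front wall from the floor up, its −x edge 1004 mm from the wall's −x end.


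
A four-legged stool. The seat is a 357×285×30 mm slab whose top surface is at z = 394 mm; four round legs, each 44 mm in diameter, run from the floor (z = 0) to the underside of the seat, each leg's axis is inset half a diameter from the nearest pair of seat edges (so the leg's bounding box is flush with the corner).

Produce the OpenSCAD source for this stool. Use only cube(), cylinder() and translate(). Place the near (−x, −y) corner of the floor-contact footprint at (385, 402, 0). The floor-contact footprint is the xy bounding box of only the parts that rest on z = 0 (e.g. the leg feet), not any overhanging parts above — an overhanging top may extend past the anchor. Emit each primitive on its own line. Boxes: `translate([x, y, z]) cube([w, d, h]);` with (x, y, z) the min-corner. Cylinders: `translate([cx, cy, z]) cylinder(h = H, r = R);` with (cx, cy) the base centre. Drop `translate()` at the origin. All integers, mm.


// leg_h = 394 - 30 = 364
translate([385, 402, 364]) cube([357, 285, 30]);
translate([407, 424, 0]) cylinder(h = 364, r = 22);
translate([720, 424, 0]) cylinder(h = 364, r = 22);
translate([407, 665, 0]) cylinder(h = 364, r = 22);
translate([720, 665, 0]) cylinder(h = 364, r = 22);


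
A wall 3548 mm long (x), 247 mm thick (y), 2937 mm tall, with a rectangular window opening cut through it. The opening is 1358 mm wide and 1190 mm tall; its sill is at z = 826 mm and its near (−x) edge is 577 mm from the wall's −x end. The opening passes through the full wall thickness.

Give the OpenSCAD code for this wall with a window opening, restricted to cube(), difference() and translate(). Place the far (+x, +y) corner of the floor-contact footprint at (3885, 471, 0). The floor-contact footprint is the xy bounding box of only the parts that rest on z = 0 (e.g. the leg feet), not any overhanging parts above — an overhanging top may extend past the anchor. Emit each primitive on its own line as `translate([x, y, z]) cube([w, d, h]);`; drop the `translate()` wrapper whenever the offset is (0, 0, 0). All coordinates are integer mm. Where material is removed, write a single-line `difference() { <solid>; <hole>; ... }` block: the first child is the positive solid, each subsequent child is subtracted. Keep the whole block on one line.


difference() { translate([337, 224, 0]) cube([3548, 247, 2937]); translate([914, 224, 826]) cube([1358, 247, 1190]); }


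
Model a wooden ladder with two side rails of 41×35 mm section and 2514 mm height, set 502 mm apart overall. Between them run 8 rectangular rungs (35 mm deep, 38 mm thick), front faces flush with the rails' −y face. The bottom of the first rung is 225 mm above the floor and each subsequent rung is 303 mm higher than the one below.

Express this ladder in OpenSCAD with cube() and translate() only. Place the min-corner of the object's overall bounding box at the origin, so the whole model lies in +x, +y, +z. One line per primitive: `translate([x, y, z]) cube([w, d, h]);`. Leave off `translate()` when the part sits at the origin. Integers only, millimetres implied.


cube([41, 35, 2514]);
translate([461, 0, 0]) cube([41, 35, 2514]);
translate([41, 0, 225]) cube([420, 35, 38]);
translate([41, 0, 528]) cube([420, 35, 38]);
translate([41, 0, 831]) cube([420, 35, 38]);
translate([41, 0, 1134]) cube([420, 35, 38]);
translate([41, 0, 1437]) cube([420, 35, 38]);
translate([41, 0, 1740]) cube([420, 35, 38]);
translate([41, 0, 2043]) cube([420, 35, 38]);
translate([41, 0, 2346]) cube([420, 35, 38]);


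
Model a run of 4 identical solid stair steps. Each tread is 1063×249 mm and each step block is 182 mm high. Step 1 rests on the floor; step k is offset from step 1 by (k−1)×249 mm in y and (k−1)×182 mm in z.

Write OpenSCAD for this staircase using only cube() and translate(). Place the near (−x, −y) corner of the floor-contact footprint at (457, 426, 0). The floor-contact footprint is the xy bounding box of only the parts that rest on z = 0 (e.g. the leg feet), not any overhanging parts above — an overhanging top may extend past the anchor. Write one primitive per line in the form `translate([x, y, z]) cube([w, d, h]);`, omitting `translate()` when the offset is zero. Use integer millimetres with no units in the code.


translate([457, 426, 0]) cube([1063, 249, 182]);
translate([457, 675, 182]) cube([1063, 249, 182]);
translate([457, 924, 364]) cube([1063, 249, 182]);
translate([457, 1173, 546]) cube([1063, 249, 182]);


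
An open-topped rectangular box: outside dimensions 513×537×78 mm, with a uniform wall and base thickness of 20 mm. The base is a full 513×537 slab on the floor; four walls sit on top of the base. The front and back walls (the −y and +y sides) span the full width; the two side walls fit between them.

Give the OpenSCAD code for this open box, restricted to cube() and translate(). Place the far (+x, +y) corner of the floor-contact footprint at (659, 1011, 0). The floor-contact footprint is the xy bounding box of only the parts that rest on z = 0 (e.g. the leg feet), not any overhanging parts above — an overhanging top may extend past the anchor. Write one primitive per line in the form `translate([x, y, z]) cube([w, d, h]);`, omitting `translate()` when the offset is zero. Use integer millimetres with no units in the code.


translate([146, 474, 0]) cube([513, 537, 20]);
translate([146, 474, 20]) cube([513, 20, 58]);
translate([146, 991, 20]) cube([513, 20, 58]);
translate([146, 494, 20]) cube([20, 497, 58]);
translate([639, 494, 20]) cube([20, 497, 58]);


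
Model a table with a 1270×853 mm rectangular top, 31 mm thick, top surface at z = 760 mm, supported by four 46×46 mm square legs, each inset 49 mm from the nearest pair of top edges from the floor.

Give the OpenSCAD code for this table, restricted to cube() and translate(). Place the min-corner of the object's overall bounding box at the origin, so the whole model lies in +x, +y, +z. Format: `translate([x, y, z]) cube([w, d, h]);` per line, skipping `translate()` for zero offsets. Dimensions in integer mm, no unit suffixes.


translate([0, 0, 729]) cube([1270, 853, 31]);
translate([49, 49, 0]) cube([46, 46, 729]);
translate([1175, 49, 0]) cube([46, 46, 729]);
translate([49, 758, 0]) cube([46, 46, 729]);
translate([1175, 758, 0]) cube([46, 46, 729]);


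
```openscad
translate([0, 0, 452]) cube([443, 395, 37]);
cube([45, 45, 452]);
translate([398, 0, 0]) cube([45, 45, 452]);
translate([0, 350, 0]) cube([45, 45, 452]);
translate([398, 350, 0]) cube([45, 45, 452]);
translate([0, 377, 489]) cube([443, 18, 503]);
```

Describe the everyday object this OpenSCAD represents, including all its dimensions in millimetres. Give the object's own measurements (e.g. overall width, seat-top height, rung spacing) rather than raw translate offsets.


A chair. The seat is a 443×395×37 mm slab with its top at z = 489 mm, on four 45×45 mm corner legs (flush with the seat edges, standing on z = 0). A flat backrest 18 mm thick, 503 mm tall, spans the full seat width and rises from the seat top along its +y edge, rear face flush with the rear of the seat.


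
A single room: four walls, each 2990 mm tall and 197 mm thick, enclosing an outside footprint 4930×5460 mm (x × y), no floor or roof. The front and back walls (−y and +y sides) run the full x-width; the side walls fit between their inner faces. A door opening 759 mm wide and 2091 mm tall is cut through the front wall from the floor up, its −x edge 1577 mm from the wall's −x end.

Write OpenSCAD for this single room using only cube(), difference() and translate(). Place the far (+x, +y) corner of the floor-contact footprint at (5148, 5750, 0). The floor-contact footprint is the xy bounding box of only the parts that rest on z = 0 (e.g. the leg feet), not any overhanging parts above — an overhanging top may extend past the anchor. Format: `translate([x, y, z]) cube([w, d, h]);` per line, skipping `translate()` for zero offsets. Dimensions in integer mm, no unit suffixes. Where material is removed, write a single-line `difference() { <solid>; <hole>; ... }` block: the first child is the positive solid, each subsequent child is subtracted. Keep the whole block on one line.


difference() { translate([218, 290, 0]) cube([4930, 197, 2990]); translate([1795, 290, 0]) cube([759, 197, 2091]); }
translate([218, 5553, 0]) cube([4930, 197, 2990]);
translate([218, 487, 0]) cube([197, 5066, 2990]);
translate([4951, 487, 0]) cube([197, 5066, 2990]);


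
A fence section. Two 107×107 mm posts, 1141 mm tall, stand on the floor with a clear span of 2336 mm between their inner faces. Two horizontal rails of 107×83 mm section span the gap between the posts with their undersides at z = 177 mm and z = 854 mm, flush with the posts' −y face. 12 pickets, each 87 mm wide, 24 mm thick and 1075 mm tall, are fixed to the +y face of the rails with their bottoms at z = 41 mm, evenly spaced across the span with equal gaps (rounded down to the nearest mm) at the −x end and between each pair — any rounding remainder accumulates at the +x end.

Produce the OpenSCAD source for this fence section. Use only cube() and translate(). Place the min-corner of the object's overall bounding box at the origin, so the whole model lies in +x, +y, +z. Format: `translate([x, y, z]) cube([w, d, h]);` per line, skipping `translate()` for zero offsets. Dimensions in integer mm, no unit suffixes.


cube([107, 107, 1141]);
translate([2443, 0, 0]) cube([107, 107, 1141]);
translate([107, 0, 177]) cube([2336, 107, 83]);
translate([107, 0, 854]) cube([2336, 107, 83]);
translate([206, 107, 41]) cube([87, 24, 1075]);
translate([392, 107, 41]) cube([87, 24, 1075]);
translate([578, 107, 41]) cube([87, 24, 1075]);
translate([764, 107, 41]) cube([87, 24, 1075]);
translate([950, 107, 41]) cube([87, 24, 1075]);
translate([1136, 107, 41]) cube([87, 24, 1075]);
translate([1322, 107, 41]) cube([87, 24, 1075]);
translate([1508, 107, 41]) cube([87, 24, 1075]);
translate([1694, 107, 41]) cube([87, 24, 1075]);
translate([1880, 107, 41]) cube([87, 24, 1075]);
translate([2066, 107, 41]) cube([87, 24, 1075]);
translate([2252, 107, 41]) cube([87, 24, 1075]);


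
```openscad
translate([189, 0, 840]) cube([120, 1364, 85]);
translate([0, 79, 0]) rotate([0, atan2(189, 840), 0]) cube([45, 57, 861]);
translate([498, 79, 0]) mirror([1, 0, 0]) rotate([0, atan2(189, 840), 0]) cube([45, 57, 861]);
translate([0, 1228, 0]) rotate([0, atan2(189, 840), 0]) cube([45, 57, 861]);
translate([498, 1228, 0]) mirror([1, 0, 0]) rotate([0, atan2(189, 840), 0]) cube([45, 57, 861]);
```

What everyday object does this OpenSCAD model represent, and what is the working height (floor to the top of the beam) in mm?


A sawhorse. The overall height is 925 mm.

A beam across two mirrored pairs of raked legs — a sawhorse. The beam's underside is at z = 840 (matching the legs' vertical rise in atan2(189, 840)) and the beam is 85 mm tall, so its top is at 840 + 85 = 925 mm. The raked legs top out at the beam's underside, so that is the highest point.


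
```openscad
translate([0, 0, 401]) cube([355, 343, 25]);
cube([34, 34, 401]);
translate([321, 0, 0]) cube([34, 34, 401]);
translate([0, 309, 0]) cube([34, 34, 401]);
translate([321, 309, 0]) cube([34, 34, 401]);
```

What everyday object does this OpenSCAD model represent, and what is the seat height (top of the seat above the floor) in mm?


A stool. The seat height is 426 mm.

A 355×343×25 slab at z = 401 on four corner posts — a stool. The seat top is 401 + 25 = 426 mm.


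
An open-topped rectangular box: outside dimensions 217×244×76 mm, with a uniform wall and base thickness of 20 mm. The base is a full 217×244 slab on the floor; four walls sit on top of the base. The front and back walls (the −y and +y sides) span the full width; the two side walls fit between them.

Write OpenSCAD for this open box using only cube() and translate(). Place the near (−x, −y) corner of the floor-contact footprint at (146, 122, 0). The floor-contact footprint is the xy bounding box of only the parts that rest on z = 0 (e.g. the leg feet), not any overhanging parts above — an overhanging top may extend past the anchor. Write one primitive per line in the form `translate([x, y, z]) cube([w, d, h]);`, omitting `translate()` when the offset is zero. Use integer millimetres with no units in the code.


translate([146, 122, 0]) cube([217, 244, 20]);
translate([146, 122, 20]) cube([217, 20, 56]);
translate([146, 346, 20]) cube([217, 20, 56]);
translate([146, 142, 20]) cube([20, 204, 56]);
translate([343, 142, 20]) cube([20, 204, 56]);


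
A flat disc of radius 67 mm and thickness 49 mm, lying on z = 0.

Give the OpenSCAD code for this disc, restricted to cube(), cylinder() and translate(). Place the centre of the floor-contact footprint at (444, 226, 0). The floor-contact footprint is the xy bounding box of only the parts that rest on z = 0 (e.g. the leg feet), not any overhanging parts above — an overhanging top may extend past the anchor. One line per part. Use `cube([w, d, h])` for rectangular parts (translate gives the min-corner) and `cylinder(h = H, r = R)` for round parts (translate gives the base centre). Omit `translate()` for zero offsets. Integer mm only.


translate([444, 226, 0]) cylinder(h = 49, r = 67);


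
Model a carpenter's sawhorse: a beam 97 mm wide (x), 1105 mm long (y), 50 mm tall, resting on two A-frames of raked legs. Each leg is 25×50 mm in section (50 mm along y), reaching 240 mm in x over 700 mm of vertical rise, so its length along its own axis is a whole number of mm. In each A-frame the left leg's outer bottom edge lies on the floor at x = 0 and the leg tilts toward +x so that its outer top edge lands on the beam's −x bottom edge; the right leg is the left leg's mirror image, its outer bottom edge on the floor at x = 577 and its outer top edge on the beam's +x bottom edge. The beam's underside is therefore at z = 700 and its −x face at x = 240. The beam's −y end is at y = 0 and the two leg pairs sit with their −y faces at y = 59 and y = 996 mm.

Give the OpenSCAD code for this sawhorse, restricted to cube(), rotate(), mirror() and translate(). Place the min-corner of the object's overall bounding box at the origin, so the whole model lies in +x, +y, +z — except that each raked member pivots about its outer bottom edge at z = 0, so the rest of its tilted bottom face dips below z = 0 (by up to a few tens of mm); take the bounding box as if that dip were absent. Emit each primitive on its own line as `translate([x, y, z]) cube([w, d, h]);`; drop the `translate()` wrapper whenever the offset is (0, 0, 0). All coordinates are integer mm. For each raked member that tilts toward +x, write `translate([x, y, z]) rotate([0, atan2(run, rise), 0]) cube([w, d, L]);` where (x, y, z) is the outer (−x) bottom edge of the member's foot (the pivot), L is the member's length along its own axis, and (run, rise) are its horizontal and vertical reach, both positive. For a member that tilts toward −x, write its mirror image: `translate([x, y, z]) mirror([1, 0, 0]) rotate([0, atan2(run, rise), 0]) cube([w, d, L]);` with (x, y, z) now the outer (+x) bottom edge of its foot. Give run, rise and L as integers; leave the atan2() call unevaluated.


// leg length = √(240² + 700²) = 740
// right-leg outer foot x = 2·240 + 97 = 577
// beam min-corner = (240, 0, 700)
translate([240, 0, 700]) cube([97, 1105, 50]);
translate([0, 59, 0]) rotate([0, atan2(240, 700), 0]) cube([25, 50, 740]);
translate([577, 59, 0]) mirror([1, 0, 0]) rotate([0, atan2(240, 700), 0]) cube([25, 50, 740]);
translate([0, 996, 0]) rotate([0, atan2(240, 700), 0]) cube([25, 50, 740]);
translate([577, 996, 0]) mirror([1, 0, 0]) rotate([0, atan2(240, 700), 0]) cube([25, 50, 740]);


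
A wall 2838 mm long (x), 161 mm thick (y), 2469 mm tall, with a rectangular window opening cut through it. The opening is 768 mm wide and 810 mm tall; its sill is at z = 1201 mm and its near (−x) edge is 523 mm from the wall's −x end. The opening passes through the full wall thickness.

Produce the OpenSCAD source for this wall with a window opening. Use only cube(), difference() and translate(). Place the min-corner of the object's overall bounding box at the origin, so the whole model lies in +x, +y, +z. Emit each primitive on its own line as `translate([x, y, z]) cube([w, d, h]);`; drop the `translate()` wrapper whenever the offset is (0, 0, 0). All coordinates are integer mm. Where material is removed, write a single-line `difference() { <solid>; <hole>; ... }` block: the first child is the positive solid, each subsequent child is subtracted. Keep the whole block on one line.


difference() { cube([2838, 161, 2469]); translate([523, 0, 1201]) cube([768, 161, 810]); }


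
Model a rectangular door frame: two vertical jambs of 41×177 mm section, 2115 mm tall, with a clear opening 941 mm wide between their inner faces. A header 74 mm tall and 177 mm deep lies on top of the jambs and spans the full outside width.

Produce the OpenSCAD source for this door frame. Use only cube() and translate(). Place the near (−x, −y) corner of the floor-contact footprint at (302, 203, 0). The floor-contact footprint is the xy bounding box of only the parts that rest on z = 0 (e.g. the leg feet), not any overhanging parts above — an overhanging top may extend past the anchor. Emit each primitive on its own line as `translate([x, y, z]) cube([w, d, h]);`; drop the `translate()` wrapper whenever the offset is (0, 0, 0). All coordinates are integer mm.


translate([302, 203, 0]) cube([41, 177, 2115]);
translate([1284, 203, 0]) cube([41, 177, 2115]);
translate([302, 203, 2115]) cube([1023, 177, 74]);


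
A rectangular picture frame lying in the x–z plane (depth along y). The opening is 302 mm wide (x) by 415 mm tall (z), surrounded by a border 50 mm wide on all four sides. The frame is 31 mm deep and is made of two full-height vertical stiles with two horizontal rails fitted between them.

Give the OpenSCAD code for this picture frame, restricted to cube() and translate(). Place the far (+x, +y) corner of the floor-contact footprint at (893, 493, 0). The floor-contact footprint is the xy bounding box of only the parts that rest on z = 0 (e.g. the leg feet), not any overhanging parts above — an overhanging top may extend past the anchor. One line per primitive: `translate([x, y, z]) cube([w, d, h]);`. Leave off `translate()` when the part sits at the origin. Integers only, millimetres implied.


translate([491, 462, 0]) cube([50, 31, 515]);
translate([843, 462, 0]) cube([50, 31, 515]);
translate([541, 462, 0]) cube([302, 31, 50]);
translate([541, 462, 465]) cube([302, 31, 50]);


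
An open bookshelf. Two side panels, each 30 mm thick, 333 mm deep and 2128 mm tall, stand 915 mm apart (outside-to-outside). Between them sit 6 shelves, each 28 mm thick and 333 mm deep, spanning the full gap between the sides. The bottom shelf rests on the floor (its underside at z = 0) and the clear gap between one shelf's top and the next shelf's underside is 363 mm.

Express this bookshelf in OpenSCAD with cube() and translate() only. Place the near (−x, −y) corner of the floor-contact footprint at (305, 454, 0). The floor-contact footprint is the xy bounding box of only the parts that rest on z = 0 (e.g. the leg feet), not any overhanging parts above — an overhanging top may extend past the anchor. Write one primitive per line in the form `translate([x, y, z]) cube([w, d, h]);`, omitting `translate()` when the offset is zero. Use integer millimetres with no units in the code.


translate([305, 454, 0]) cube([30, 333, 2128]);
translate([1190, 454, 0]) cube([30, 333, 2128]);
translate([335, 454, 0]) cube([855, 333, 28]);
translate([335, 454, 391]) cube([855, 333, 28]);
translate([335, 454, 782]) cube([855, 333, 28]);
translate([335, 454, 1173]) cube([855, 333, 28]);
translate([335, 454, 1564]) cube([855, 333, 28]);
translate([335, 454, 1955]) cube([855, 333, 28]);


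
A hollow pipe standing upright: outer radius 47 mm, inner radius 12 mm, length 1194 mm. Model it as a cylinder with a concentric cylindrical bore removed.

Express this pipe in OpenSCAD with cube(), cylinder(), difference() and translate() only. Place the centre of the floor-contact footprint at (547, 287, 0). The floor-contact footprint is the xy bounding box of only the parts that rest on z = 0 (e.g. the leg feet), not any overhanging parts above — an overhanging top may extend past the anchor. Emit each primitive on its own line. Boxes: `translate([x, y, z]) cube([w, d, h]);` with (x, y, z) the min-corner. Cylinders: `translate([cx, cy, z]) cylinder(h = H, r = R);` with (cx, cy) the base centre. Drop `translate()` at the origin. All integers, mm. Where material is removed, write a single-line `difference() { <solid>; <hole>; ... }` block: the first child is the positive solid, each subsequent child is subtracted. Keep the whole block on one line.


difference() { translate([547, 287, 0]) cylinder(h = 1194, r = 47); translate([547, 287, 0]) cylinder(h = 1194, r = 12); }


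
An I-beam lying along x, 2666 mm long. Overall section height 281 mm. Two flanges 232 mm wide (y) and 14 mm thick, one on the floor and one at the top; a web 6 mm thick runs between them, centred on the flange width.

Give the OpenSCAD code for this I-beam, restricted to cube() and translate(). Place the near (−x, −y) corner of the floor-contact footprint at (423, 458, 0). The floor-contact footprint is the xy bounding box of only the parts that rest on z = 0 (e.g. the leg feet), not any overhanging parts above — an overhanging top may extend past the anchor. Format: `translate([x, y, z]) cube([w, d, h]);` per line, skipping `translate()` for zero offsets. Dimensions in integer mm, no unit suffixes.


translate([423, 458, 0]) cube([2666, 232, 14]);
translate([423, 571, 14]) cube([2666, 6, 253]);
translate([423, 458, 267]) cube([2666, 232, 14]);


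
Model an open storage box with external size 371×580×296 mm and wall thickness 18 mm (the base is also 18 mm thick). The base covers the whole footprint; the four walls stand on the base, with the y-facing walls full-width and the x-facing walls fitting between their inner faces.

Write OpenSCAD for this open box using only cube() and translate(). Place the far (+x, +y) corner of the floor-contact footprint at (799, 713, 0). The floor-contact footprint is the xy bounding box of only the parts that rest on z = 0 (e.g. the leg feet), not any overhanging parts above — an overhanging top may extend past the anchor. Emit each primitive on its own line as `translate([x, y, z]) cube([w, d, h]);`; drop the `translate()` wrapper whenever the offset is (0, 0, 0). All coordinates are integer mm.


translate([428, 133, 0]) cube([371, 580, 18]);
translate([428, 133, 18]) cube([371, 18, 278]);
translate([428, 695, 18]) cube([371, 18, 278]);
translate([428, 151, 18]) cube([18, 544, 278]);
translate([781, 151, 18]) cube([18, 544, 278]);


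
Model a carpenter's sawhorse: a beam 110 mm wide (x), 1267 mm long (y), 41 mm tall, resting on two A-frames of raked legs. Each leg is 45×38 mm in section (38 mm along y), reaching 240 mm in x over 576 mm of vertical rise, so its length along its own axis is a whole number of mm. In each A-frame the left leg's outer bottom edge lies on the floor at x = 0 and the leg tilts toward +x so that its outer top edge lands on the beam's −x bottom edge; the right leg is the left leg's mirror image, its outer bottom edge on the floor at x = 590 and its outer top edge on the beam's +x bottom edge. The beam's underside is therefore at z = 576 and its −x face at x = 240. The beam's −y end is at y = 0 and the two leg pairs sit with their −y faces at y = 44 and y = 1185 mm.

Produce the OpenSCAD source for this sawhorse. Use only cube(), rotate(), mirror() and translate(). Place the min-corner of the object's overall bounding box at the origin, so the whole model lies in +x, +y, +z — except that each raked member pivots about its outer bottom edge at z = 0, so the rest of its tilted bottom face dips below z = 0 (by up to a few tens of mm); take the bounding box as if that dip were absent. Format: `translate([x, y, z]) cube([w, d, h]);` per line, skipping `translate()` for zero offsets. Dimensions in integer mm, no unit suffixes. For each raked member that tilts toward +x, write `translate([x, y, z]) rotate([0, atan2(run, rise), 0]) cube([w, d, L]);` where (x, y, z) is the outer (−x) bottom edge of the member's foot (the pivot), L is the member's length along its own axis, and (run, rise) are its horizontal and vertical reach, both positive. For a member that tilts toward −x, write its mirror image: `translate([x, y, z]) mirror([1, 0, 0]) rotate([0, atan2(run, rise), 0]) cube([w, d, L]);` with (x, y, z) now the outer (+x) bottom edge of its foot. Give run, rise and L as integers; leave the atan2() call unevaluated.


translate([240, 0, 576]) cube([110, 1267, 41]);
translate([0, 44, 0]) rotate([0, atan2(240, 576), 0]) cube([45, 38, 624]);
translate([590, 44, 0]) mirror([1, 0, 0]) rotate([0, atan2(240, 576), 0]) cube([45, 38, 624]);
translate([0, 1185, 0]) rotate([0, atan2(240, 576), 0]) cube([45, 38, 624]);
translate([590, 1185, 0]) mirror([1, 0, 0]) rotate([0, atan2(240, 576), 0]) cube([45, 38, 624]);


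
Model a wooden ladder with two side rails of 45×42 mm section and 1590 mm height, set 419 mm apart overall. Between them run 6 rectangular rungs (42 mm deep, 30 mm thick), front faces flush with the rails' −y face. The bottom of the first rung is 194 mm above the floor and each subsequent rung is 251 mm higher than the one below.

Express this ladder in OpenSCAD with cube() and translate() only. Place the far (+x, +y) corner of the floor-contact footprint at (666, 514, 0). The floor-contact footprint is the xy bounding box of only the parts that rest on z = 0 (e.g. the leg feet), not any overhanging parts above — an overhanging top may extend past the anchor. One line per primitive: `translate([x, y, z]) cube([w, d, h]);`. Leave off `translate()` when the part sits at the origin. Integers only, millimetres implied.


translate([247, 472, 0]) cube([45, 42, 1590]);
translate([621, 472, 0]) cube([45, 42, 1590]);
translate([292, 472, 194]) cube([329, 42, 30]);
translate([292, 472, 445]) cube([329, 42, 30]);
translate([292, 472, 696]) cube([329, 42, 30]);
translate([292, 472, 947]) cube([329, 42, 30]);
translate([292, 472, 1198]) cube([329, 42, 30]);
translate([292, 472, 1449]) cube([329, 42, 30]);
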